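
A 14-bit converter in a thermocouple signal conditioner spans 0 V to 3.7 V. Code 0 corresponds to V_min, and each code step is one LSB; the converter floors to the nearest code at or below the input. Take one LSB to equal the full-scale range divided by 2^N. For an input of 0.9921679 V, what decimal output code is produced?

4393

Full-scale range = 3.7 V. LSB = 3.7 V / 2^14 ≈ 225.8 µV.
(V_in − V_min) × 2^14/range = (0.9921679 − (0)) × 16384/3.7 = 4393.427.
Floor → code = 4393.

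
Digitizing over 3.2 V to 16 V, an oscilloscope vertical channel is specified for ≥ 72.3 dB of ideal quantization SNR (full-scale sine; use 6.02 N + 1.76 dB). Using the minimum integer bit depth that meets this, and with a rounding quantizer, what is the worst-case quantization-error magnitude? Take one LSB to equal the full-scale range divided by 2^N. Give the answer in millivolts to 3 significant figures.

1.56 mV

Range = 16 − (3.2) = 12.8 V.
Required N = ⌈(72.3 − 1.76)/6.02⌉ = ⌈11.718⌉ = 12.
LSB = 12.8 V / 2^12 = 3.1250 mV.
Max error for round-to-nearest is LSB/2 = 1.56 mV.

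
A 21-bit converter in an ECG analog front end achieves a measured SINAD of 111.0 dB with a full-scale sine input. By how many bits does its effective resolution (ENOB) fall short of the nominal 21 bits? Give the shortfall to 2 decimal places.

ENOB = (SINAD − 1.76)/6.02 = (111.0 − 1.76)/6.02 = 18.1462 bits.
Lost resolution: 21 − 18.1462 = 2.8538 bits.

2.85 bits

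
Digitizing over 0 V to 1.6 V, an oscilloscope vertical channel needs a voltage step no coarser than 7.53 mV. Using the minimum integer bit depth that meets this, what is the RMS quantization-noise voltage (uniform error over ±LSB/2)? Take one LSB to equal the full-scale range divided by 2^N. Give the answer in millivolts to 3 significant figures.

1.80 mV

Full-scale range = 1.6 V.
Need 2^N ≥ 1.6 V / 7.53 mV = 212.5 → N_min = 8.
LSB = 1.6 V ÷ 2^8 = 1.6/256 V = 6.2500 mV.
V_rms = LSB/√12 = 1.80 mV.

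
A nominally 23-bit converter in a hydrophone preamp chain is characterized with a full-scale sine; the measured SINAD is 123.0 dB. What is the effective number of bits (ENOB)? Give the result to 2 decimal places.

20.14 bits

Inverting SNR = 6.02 N + 1.76: N_eff = (123.0 − 1.76)/6.02 = 20.1395.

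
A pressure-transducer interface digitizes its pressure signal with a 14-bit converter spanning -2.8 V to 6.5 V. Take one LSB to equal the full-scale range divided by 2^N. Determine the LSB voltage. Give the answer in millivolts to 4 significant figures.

0.5676 mV

Range = 6.5 − (-2.8) = 9.3 V.
2^14 = 16384 levels.
One LSB is 9.3 V / 16384 = 0.5676 mV.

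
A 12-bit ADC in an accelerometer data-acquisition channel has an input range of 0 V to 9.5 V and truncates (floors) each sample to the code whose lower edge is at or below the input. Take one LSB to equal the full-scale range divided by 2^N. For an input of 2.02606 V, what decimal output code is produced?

873

Full-scale range = 9.5 V. LSB = 9.5 V / 2^12 ≈ 2.319 mV.
code = ⌊(V_in − V_min)/LSB⌋ = ⌊(V_in − V_min) × 2^12 / range⌋
     = ⌊(2.02606 − (0)) × 4096 / 9.5⌋ = ⌊2.02606 × 4096/9.5⌋
     = ⌊873.552⌋ = 873.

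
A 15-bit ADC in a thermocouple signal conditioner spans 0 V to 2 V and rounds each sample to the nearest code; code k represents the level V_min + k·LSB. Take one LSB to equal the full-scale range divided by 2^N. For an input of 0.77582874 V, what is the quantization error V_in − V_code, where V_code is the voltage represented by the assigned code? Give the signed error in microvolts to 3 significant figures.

+10.9 µV

Span = 2 V. LSB = 2 V / 2^15 ≈ 61.04 µV.
Position in LSBs: (0.77582874 − (0)) × 32768/2 = 12711.1781; rounding gives k = 12711.
V_code = 0 + (12711/32768) × 2 = 0.77581787109 V.
V_in − V_code = 0.77582874 − (0.77581787109) = +10.9 µV.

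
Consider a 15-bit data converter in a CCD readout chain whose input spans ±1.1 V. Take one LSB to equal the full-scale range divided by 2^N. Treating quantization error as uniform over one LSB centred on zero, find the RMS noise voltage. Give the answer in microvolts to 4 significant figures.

Span: 1.1 V − (-1.1 V) = 2.2 V.
Step size = 2.2/32768 V = 67.1387 µV.
For a uniform distribution on [−LSB/2, +LSB/2], V_rms = LSB/√12 = 67.1387 µV/3.4641 = 19.38 µV.

19.38 µV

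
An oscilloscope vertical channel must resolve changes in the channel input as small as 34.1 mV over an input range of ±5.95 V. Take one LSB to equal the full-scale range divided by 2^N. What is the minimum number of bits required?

9 bits

Span: 5.95 V − (-5.95 V) = 11.9 V.
Required number of levels: 11.9/34.1 mV = 348.97; smallest N with 2^N ≥ that is 9.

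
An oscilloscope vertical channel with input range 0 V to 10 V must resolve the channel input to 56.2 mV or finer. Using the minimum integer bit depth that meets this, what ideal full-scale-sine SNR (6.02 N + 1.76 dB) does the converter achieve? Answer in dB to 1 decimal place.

Span = 10 V.
Required number of levels: 10/56.2 mV = 177.94; smallest N with 2^N ≥ that is 8.
Ideal SNR at N = 8: 6.02·8 + 1.76 = 49.9 dB.

49.9 dB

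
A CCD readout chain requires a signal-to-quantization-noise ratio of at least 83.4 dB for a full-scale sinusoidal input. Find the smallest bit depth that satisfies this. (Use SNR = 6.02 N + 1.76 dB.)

Required N = ⌈(83.4 − 1.76)/6.02⌉ = ⌈13.561⌉ = 14.

14 bits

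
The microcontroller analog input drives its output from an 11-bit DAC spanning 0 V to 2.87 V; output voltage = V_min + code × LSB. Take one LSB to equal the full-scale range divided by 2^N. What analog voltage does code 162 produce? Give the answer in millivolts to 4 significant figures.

Full-scale range = 2.87 V. LSB = 2.87 V / 2^11.
V_out = V_min + code × LSB = 0 V + 162 × 2.87 V / 2048
      = 0 + 0.227021 = 0.227021 V.

227.0 mV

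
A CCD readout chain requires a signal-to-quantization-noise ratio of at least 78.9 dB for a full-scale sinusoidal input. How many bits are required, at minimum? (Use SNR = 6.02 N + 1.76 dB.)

N ≥ (78.9 − 1.76)/6.02 = 12.814 → N_min = 13.

13 bits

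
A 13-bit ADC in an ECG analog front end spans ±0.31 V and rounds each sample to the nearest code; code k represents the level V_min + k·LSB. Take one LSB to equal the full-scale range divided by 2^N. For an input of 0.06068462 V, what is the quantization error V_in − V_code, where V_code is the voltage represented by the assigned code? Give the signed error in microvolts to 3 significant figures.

Full-scale range = 0.31 V − (-0.31 V) = 0.62 V. LSB = 0.62 V / 2^13 ≈ 75.68 µV.
(V_in − V_min)/LSB = (0.06068462 − (-0.31)) × 8192/0.62 = 4897.8200 → nearest code k = 4898.
V_code = -0.31 + (4898/8192) × 0.62 = 0.06069824219 V.
Error = V_in − V_code = 0.06068462 − (0.06069824219) = −13.6 µV.

−13.6 µV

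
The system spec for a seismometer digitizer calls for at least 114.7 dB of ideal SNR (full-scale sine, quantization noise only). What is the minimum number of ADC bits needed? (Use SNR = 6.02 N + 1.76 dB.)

19 bits

Solving 6.02 N ≥ 114.7 − 1.76: N ≥ 18.761. Round up → N = 19.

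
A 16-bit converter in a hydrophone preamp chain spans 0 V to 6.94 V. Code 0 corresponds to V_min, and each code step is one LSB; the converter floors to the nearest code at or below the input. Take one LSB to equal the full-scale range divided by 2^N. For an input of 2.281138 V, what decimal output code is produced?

21541

Span = 6.94 V. LSB = 6.94 V / 2^16 ≈ 105.9 µV.
V_in − V_min = 2.281138 − (0) = 2.281138 V.
Divide by LSB: 2.281138 × 65536/6.94 = 21541.3055.
Truncating gives code 21541.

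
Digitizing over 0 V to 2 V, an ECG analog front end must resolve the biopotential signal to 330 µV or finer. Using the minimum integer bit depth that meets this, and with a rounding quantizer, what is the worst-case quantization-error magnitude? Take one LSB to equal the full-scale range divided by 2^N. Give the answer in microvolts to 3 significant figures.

Full-scale range = 2 V.
Required number of levels: 2/330 µV = 6060.6; smallest N with 2^N ≥ that is 13.
Step size = 2/8192 V = 244.14 µV.
|e|_max = LSB/2 = 122 µV.

122 µV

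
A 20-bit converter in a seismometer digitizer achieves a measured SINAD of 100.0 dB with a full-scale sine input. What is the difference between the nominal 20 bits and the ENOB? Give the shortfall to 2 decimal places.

N_eff = (100.0 − 1.76)/6.02 = 16.3189 bits.
Lost resolution: 20 − 16.3189 = 3.6811 bits.

3.68 bits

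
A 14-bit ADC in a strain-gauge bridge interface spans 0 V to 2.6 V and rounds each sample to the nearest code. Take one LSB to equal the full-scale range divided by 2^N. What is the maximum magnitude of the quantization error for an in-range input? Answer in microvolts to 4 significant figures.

79.35 µV

Span = 2.6 V.
LSB = 2.6 V ÷ 2^14 = 2.6/16384 V = 158.691 µV.
A rounding quantizer has |error| ≤ LSB/2 = 79.35 µV.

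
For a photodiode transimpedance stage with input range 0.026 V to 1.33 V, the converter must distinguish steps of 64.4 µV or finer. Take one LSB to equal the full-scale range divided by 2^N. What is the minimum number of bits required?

15 bits

Full-scale range = 1.33 V − (0.026 V) = 1.304 V.
1.304 V / 64.4 µV = 20250. Since 2^14 = 16384 and 2^15 = 32768, N = 15.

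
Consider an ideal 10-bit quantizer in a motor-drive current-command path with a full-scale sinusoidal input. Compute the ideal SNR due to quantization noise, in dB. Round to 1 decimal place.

62.0 dB

Ideal quantization SNR: 6.02 × 10 + 1.76 dB = 62.0 dB.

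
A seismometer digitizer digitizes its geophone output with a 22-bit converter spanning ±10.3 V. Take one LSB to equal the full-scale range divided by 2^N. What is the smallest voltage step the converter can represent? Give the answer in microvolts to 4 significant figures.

The full-scale span is 10.3 − (-10.3) = 20.6 V.
2^22 = 4194304 levels.
LSB = 20.6 V ÷ 2^22 = 20.6/4194304 V = 4.911 µV.

4.911 µV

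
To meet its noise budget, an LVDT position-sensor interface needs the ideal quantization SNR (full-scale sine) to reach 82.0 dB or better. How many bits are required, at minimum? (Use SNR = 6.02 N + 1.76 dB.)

14 bits

Required N = ⌈(82.0 − 1.76)/6.02⌉ = ⌈13.329⌉ = 14.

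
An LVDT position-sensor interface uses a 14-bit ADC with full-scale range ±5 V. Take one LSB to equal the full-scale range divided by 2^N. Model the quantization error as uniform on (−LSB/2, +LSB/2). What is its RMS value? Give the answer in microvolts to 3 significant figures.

Span: 5 V − (-5 V) = 10 V.
One LSB is 10 V / 16384 = 0.61035 mV.
V_rms = LSB/√12 = 0.61035 mV / √12 = 176 µV.

176 µV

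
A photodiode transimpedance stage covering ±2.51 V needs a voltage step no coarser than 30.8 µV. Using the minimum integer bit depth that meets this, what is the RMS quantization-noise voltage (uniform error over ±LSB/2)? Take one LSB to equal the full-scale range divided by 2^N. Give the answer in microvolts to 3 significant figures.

Full-scale range = 2.51 V − (-2.51 V) = 5.02 V.
Levels needed ≥ 5.02/30.8 µV = 163000. 2^18 = 262144 suffices, so N_min = 18.
LSB = 5.02 V ÷ 2^18 = 5.02/262144 V = 19.150 µV.
V_rms = LSB/√12 = 5.53 µV.

5.53 µV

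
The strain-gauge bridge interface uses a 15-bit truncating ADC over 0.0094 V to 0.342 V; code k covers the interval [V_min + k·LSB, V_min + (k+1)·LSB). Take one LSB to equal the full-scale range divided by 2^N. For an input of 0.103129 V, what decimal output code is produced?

Full-scale range = 0.342 V − (0.0094 V) = 0.3326 V. LSB = 0.3326 V / 2^15 ≈ 10.15 µV.
(V_in − V_min) × 2^15/range = (0.103129 − (0.0094)) × 32768/0.3326 = 9234.251.
Floor → code = 9234.

9234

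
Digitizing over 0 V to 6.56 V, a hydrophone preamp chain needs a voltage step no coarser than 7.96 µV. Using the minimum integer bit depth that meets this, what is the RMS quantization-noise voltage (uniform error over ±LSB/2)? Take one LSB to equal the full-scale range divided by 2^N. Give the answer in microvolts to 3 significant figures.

1.81 µV

V_FS = 6.56 V.
Need 2^N ≥ 6.56 V / 7.96 µV = 824100 → N_min = 20.
One LSB is 6.56 V / 1048576 = 6.2561 µV.
V_rms = LSB/√12 = 1.81 µV.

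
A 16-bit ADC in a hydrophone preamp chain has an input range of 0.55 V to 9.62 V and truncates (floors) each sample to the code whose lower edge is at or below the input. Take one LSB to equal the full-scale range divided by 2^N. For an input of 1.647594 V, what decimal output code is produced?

Span: 9.62 V − (0.55 V) = 9.07 V. LSB = 9.07 V / 2^16 ≈ 138.4 µV.
(V_in − V_min) × 2^16/range = (1.647594 − (0.55)) × 65536/9.07 = 7930.752.
Floor → code = 7930.

7930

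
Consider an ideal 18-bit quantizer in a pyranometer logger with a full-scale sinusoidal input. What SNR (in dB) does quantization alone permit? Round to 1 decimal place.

6.02(18) + 1.76 = 108.36 + 1.76 = 110.12 dB.

110.1 dB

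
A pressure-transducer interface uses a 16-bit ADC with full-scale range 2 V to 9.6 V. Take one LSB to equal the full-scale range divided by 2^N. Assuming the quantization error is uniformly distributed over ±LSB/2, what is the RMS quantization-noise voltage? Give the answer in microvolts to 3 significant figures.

33.5 µV

Range = 9.6 − (2) = 7.6 V.
LSB = 7.6 V / 2^16 = 115.97 µV.
V_rms = LSB/√12 = 115.97 µV / √12 = 33.5 µV.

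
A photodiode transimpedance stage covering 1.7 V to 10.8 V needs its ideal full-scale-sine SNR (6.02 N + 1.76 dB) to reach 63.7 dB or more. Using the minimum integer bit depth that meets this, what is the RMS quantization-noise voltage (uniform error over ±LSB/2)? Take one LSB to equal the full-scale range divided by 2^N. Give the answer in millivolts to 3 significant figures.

1.28 mV

Range = 10.8 − (1.7) = 9.1 V.
N ≥ (63.7 − 1.76)/6.02 = 10.289 → N_min = 11.
LSB = 9.1 V / 2^11 = 4.4434 mV.
V_rms = LSB/√12 = 1.28 mV.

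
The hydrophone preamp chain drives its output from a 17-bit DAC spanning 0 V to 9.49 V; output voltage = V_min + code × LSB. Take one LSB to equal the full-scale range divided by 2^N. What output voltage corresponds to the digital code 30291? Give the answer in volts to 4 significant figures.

Span = 9.49 V. LSB = 9.49 V / 2^17.
V_out = V_min + code × LSB = 0 V + 30291 × 9.49 V / 131072
      = 0 V + 2.19316 V = 2.19316 V.

2.193 V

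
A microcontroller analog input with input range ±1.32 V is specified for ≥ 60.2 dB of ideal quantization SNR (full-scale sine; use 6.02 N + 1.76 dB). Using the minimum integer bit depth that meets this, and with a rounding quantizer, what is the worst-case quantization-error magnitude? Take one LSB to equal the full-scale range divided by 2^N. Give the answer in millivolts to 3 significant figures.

1.29 mV

Range = 1.32 − (-1.32) = 2.64 V.
Solving 6.02 N ≥ 60.2 − 1.76: N ≥ 9.708. Round up → N = 10.
LSB = 2.64 V ÷ 2^10 = 2.64/1024 V = 2.5781 mV.
Max error for round-to-nearest is LSB/2 = 1.29 mV.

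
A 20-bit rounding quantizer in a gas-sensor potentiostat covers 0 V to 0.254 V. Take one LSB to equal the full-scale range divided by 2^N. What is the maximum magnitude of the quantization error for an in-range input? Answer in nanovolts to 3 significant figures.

V_FS = 0.254 V.
LSB = 0.254 V ÷ 2^20 = 0.254/1048576 V = 242.23 nV.
Worst-case error for round-to-nearest is half an LSB: 121 nV.

121 nV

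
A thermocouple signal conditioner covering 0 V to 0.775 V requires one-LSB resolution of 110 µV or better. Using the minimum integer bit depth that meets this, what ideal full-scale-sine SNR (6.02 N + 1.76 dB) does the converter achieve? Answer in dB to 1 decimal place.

V_FS = 0.775 V.
Levels needed ≥ 0.775/110 µV = 7045. 2^13 = 8192 suffices, so N_min = 13.
SNR = 6.02 × 13 + 1.76 = 80.02 dB.

80.0 dB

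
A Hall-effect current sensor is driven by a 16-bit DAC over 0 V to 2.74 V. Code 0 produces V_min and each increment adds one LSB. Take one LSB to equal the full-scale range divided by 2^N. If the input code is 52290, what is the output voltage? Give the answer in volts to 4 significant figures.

2.186 V

Full-scale range = 2.74 V. LSB = 2.74 V / 2^16.
V_out = 0 + 52290 × (2.74/65536) V
      = 0 + 2.18620 = 2.18620 V.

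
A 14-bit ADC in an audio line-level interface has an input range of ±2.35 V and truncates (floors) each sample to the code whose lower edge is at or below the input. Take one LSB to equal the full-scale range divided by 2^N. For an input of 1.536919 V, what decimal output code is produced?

Full-scale range = 2.35 V − (-2.35 V) = 4.7 V. LSB = 4.7 V / 2^14 ≈ 286.9 µV.
(V_in − V_min) × 2^14/range = (1.536919 − (-2.35)) × 16384/4.7 = 13549.634.
Floor → code = 13549.

13549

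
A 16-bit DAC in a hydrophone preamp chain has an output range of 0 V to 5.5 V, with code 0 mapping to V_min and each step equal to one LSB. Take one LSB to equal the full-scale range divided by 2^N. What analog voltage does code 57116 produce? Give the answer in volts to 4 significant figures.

Span = 5.5 V. LSB = 5.5 V / 2^16.
Output = V_min + (57116/65536) × range = 0 + 0.871521 × 5.5 V
      = 0 V + 4.79337 V = 4.79337 V.

4.793 V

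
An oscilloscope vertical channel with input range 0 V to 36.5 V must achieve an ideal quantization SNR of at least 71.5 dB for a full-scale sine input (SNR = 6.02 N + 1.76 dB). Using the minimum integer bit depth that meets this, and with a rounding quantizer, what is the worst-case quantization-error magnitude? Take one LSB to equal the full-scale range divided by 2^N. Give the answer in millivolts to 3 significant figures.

4.46 mV

Span = 36.5 V.
Required N = ⌈(71.5 − 1.76)/6.02⌉ = ⌈11.585⌉ = 12.
LSB = 36.5 V / 2^12 = 8.9111 mV.
Max error for round-to-nearest is LSB/2 = 4.46 mV.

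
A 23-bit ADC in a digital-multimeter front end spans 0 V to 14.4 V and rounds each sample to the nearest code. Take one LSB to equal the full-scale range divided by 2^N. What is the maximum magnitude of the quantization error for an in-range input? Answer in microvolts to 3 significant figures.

Range is 14.4 V.
LSB = 14.4 V ÷ 2^23 = 14.4/8388608 V = 1.7166 µV.
|e|_max = LSB/2 = 0.858 µV.

0.858 µV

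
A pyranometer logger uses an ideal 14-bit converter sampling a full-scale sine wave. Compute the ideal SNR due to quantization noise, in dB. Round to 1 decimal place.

86.0 dB

Ideal quantization SNR: 6.02 × 14 + 1.76 dB = 86.0 dB.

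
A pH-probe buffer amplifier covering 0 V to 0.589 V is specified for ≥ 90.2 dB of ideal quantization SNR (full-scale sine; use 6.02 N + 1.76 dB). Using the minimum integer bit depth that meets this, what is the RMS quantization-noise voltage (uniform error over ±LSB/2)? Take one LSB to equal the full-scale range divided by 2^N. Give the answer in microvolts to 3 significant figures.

5.19 µV

Range is 0.589 V.
Required N = ⌈(90.2 − 1.76)/6.02⌉ = ⌈14.691⌉ = 15.
LSB = 0.589 V / 2^15 = 17.975 µV.
σ_q = LSB/√12 = 17.975 µV/3.4641 = 5.19 µV.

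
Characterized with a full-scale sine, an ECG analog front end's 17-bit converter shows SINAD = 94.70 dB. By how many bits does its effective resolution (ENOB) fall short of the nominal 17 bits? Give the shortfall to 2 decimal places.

1.56 bits

Effective bits = (94.70 − 1.76)/6.02 = 15.4385.
Lost resolution: 17 − 15.4385 = 1.5615 bits.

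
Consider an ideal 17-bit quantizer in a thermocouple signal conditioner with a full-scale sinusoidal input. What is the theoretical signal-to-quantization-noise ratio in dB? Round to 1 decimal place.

6.02(17) + 1.76 = 102.34 + 1.76 = 104.10 dB.

104.1 dB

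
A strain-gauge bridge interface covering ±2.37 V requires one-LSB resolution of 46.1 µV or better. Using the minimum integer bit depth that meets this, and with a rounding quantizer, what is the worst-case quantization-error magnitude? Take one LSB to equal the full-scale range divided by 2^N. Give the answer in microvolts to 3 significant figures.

18.1 µV

Range = 2.37 − (-2.37) = 4.74 V.
Need 2^N ≥ 4.74 V / 46.1 µV = 102800 → N_min = 17.
Step size = 4.74/131072 V = 36.163 µV.
Half an LSB is 18.1 µV.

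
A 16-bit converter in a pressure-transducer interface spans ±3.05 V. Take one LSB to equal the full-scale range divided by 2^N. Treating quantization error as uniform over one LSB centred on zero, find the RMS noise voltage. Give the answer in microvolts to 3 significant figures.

The full-scale span is 3.05 − (-3.05) = 6.1 V.
LSB = 6.1 V / 2^16 = 93.079 µV.
For a uniform distribution on [−LSB/2, +LSB/2], V_rms = LSB/√12 = 93.079 µV/3.4641 = 26.9 µV.

26.9 µV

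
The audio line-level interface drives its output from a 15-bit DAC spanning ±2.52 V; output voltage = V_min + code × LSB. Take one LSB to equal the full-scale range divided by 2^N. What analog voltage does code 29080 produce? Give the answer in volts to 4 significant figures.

The full-scale span is 2.52 − (-2.52) = 5.04 V. LSB = 5.04 V / 2^15.
Output = V_min + (29080/32768) × range = -2.52 + 0.887451 × 5.04 V
      = -2.52 V + 4.47275 V = 1.95275 V.

1.953 V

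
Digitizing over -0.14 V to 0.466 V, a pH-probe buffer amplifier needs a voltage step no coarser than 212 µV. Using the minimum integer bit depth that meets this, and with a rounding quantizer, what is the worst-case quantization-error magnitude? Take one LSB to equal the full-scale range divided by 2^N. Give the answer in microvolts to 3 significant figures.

The full-scale span is 0.466 − (-0.14) = 0.606 V.
0.606 V / 212 µV = 2858. Since 2^11 = 2048 and 2^12 = 4096, N = 12.
Step size = 0.606/4096 V = 147.95 µV.
Half an LSB is 74.0 µV.

74.0 µV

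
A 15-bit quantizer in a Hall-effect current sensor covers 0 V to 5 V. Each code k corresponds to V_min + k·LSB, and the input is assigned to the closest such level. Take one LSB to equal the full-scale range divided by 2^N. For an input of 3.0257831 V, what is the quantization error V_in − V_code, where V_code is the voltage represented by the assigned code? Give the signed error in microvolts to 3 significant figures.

V_FS = 5 V. LSB = 5 V / 2^15 ≈ 152.6 µV.
Position in LSBs: (3.0257831 − (0)) × 32768/5 = 19829.7721; rounding gives k = 19830.
V_code = V_min + k × range/2^15 = 0 + 19830 × 5/32768 = 3.0258178711 V.
Error = V_in − V_code = 3.0257831 − (3.0258178711) = −34.8 µV.

−34.8 µV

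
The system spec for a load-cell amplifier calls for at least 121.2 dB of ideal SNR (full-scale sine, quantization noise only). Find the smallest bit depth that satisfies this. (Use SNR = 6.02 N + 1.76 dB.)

Required N = ⌈(121.2 − 1.76)/6.02⌉ = ⌈19.841⌉ = 20.

20 bits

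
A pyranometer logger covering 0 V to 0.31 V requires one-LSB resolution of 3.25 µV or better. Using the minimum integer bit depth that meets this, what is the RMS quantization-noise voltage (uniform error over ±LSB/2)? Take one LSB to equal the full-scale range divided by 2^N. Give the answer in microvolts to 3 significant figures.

Range is 0.31 V.
Need 2^N ≥ 0.31 V / 3.25 µV = 95380 → N_min = 17.
LSB = 0.31 V ÷ 2^17 = 0.31/131072 V = 2.3651 µV.
σ_q = LSB/√12 = 2.3651 µV/3.4641 = 0.683 µV.

0.683 µV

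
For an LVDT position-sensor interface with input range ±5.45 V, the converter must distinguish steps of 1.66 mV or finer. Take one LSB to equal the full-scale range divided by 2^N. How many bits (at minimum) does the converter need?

Span: 5.45 V − (-5.45 V) = 10.9 V.
Need 2^N ≥ 10.9 V / 1.66 mV = 6566 → N_min = 13.

13 bits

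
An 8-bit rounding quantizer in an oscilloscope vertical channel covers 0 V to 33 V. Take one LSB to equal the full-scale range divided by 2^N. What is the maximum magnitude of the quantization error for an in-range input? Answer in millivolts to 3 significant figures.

64.5 mV

Full-scale range = 33 V.
Step size = 33/256 V = 128.91 mV.
A rounding quantizer has |error| ≤ LSB/2 = 64.5 mV.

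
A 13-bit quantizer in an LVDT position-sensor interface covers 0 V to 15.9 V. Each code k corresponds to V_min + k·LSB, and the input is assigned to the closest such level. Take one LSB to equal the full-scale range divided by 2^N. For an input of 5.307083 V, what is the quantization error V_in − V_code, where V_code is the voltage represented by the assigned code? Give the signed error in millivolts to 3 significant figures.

+0.613 mV

V_FS = 15.9 V. LSB = 15.9 V / 2^13 ≈ 1.941 mV.
Position in LSBs: (5.307083 − (0)) × 8192/15.9 = 2734.3160; rounding gives k = 2734.
V_code = 0 + (2734/8192) × 15.9 = 5.306469727 V.
V_in − V_code = 5.307083 − (5.306469727) = +0.613 mV.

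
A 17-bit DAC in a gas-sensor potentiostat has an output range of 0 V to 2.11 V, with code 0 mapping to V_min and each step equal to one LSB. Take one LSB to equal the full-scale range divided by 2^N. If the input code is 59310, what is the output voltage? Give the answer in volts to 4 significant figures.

Full-scale range = 2.11 V. LSB = 2.11 V / 2^17.
Output = V_min + (59310/131072) × range = 0 + 0.452499 × 2.11 V
      = 0 + 0.954774 = 0.954774 V.

0.9548 V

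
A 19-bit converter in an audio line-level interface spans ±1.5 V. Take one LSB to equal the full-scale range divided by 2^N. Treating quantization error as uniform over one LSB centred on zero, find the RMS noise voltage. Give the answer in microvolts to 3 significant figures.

1.65 µV

Span: 1.5 V − (-1.5 V) = 3 V.
LSB = 3 V / 2^19 = 5.7220 µV.
RMS of a uniform error over width LSB is LSB/√12 = 1.65 µV.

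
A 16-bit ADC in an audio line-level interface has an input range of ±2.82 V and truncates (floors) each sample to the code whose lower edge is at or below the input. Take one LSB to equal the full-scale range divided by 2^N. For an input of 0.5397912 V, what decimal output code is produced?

The full-scale span is 2.82 − (-2.82) = 5.64 V. LSB = 5.64 V / 2^16 ≈ 86.06 µV.
(V_in − V_min) × 2^16/range = (0.5397912 − (-2.82)) × 65536/5.64 = 39040.297.
Floor → code = 39040.

39040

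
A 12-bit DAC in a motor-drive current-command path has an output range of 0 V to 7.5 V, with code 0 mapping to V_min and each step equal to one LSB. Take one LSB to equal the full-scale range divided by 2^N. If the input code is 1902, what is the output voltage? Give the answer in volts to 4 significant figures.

Full-scale range = 7.5 V. LSB = 7.5 V / 2^12.
V_out = 0 + 1902 × (7.5/4096) V
      = 0 + 3.48267 = 3.48267 V.

3.483 V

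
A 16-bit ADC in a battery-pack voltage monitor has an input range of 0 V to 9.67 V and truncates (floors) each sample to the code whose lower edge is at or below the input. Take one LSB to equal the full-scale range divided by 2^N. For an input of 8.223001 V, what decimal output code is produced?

55729

Range is 9.67 V. LSB = 9.67 V / 2^16 ≈ 147.6 µV.
code = ⌊(V_in − V_min)/LSB⌋ = ⌊(V_in − V_min) × 2^16 / range⌋
     = ⌊(8.223001 − (0)) × 65536 / 9.67⌋ = ⌊8.223001 × 65536/9.67⌋
     = ⌊55729.327⌋ = 55729.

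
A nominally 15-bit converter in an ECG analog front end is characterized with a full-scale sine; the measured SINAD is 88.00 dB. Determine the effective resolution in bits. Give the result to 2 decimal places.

ENOB = (88.00 − 1.76)/6.02 = 14.3256 bits.

14.33 bits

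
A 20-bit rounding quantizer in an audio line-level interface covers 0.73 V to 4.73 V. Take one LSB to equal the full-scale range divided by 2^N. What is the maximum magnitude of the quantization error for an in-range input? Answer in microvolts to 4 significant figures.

1.907 µV

Full-scale range = 4.73 V − (0.73 V) = 4 V.
Step size = 4/1048576 V = 3.81470 µV.
A rounding quantizer has |error| ≤ LSB/2 = 1.907 µV.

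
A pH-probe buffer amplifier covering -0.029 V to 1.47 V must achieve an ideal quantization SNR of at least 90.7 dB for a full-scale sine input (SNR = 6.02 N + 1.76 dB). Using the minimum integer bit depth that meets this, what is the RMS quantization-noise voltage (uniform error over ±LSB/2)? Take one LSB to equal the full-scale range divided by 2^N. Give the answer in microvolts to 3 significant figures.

Full-scale range = 1.47 V − (-0.029 V) = 1.499 V.
6.02 N + 1.76 ≥ 90.7 gives N ≥ 14.774, so the minimum integer is 15.
LSB = 1.499 V / 2^15 = 45.746 µV.
V_rms = LSB/√12 = 13.2 µV.

13.2 µV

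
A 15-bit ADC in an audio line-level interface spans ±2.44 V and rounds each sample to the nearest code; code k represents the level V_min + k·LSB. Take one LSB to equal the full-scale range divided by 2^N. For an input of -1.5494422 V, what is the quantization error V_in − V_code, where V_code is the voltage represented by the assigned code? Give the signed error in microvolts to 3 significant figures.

Range = 2.44 − (-2.44) = 4.88 V. LSB = 4.88 V / 2^15 ≈ 148.9 µV.
(-1.5494422 − (-2.44)) / LSB = 0.8905578 × 32768/4.88 = 5979.8766. Nearest integer: k = 5980.
V_code = V_min + k × range/2^15 = -2.44 + 5980 × 4.88/32768 = -1.5494238281 V.
e = -1.5494422 − (-1.5494238281) = −18.4 µV.

−18.4 µV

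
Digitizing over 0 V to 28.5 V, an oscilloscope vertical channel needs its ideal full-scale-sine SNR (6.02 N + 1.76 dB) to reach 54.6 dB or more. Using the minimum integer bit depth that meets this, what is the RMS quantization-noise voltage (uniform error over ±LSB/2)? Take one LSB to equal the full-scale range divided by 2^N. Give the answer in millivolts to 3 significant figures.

16.1 mV

Full-scale range = 28.5 V.
N ≥ (54.6 − 1.76)/6.02 = 8.777 → N_min = 9.
LSB = 28.5 V ÷ 2^9 = 28.5/512 V = 55.664 mV.
V_rms = LSB/√12 = 16.1 mV.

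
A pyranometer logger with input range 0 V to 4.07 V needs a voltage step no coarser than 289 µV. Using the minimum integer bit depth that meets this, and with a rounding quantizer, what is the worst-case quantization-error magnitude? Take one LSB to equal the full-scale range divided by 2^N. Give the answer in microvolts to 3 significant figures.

V_FS = 4.07 V.
4.07 V / 289 µV = 14080. Since 2^13 = 8192 and 2^14 = 16384, N = 14.
LSB = 4.07 V ÷ 2^14 = 4.07/16384 V = 248.41 µV.
Max error for round-to-nearest is LSB/2 = 124 µV.

124 µV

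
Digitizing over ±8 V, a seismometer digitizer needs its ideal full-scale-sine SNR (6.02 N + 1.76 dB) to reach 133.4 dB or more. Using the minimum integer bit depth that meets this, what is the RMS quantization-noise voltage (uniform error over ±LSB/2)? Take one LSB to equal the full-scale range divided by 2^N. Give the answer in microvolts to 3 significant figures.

The full-scale span is 8 − (-8) = 16 V.
6.02 N + 1.76 ≥ 133.4 gives N ≥ 21.867, so the minimum integer is 22.
One LSB is 16 V / 4194304 = 3.8147 µV.
RMS noise = LSB/√12 = 1.10 µV.

1.10 µV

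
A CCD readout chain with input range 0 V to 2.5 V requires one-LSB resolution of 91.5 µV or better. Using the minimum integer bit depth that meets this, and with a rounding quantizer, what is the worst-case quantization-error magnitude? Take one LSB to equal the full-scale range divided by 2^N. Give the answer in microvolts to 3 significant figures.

V_FS = 2.5 V.
Levels needed ≥ 2.5/91.5 µV = 27320. 2^15 = 32768 suffices, so N_min = 15.
LSB = 2.5 V ÷ 2^15 = 2.5/32768 V = 76.294 µV.
Max error for round-to-nearest is LSB/2 = 38.1 µV.

38.1 µV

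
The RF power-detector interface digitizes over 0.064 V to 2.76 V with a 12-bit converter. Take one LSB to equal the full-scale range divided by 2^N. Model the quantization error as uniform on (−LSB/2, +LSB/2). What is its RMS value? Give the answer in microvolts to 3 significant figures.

Span: 2.76 V − (0.064 V) = 2.696 V.
LSB = 2.696 V / 2^12 = 0.65820 mV.
RMS of a uniform error over width LSB is LSB/√12 = 190 µV.

190 µV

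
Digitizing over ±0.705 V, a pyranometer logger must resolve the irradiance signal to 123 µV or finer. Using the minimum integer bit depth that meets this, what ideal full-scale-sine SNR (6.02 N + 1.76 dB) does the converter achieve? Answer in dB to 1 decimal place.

86.0 dB

Full-scale range = 0.705 V − (-0.705 V) = 1.41 V.
Levels needed ≥ 1.41/123 µV = 11460. 2^14 = 16384 suffices, so N_min = 14.
6.02(14) + 1.76 = 86.04 dB.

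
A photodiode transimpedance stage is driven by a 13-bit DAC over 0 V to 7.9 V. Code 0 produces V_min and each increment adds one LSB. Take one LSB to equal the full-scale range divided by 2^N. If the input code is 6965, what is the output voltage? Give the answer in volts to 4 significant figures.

6.717 V

V_FS = 7.9 V. LSB = 7.9 V / 2^13.
Output = V_min + (6965/8192) × range = 0 + 0.850220 × 7.9 V
      = 0 V + 6.71674 V = 6.71674 V.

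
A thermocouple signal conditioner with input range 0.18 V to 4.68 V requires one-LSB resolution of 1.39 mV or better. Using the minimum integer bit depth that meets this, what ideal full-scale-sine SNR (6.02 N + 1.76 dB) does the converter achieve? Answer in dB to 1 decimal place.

Range = 4.68 − (0.18) = 4.5 V.
Need 2^N ≥ 4.5 V / 1.39 mV = 3237 → N_min = 12.
Ideal SNR at N = 12: 6.02·12 + 1.76 = 74.0 dB.

74.0 dB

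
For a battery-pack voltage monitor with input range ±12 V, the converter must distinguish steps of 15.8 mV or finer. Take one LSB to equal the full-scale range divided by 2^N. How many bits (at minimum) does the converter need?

11 bits

The full-scale span is 12 − (-12) = 24 V.
Levels needed ≥ 24/15.8 mV = 1519. 2^11 = 2048 suffices, so N_min = 11.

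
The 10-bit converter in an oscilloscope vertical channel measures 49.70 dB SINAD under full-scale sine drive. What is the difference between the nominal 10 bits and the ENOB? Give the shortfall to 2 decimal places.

Effective bits = (49.70 − 1.76)/6.02 = 7.9635.
10 − 7.9635 = 2.04 bits below nominal.

2.04 bits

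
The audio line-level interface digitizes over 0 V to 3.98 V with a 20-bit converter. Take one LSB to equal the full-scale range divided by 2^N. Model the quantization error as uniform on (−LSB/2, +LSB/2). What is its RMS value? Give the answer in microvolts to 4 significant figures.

Range is 3.98 V.
LSB = 3.98 V / 2^20 = 3.79562 µV.
For a uniform distribution on [−LSB/2, +LSB/2], V_rms = LSB/√12 = 3.79562 µV/3.4641 = 1.096 µV.

1.096 µV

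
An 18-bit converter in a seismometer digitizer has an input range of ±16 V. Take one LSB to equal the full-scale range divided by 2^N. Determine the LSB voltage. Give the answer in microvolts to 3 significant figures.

122 µV

Range = 16 − (-16) = 32 V.
2^18 = 262144 levels.
LSB = 32 V ÷ 2^18 = 32/262144 V = 122 µV.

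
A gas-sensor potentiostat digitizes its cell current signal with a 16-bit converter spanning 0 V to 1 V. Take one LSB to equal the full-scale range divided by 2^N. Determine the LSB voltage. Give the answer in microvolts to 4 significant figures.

15.26 µV

V_FS = 1 V.
2^16 = 65536 levels.
Step size = 1/65536 V = 15.26 µV.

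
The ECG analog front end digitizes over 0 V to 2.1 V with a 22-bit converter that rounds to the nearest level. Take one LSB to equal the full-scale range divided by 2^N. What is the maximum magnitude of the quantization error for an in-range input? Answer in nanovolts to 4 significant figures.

250.3 nV

Full-scale range = 2.1 V.
LSB = 2.1 V / 2^22 = 0.500679 µV.
A rounding quantizer has |error| ≤ LSB/2 = 250.3 nV.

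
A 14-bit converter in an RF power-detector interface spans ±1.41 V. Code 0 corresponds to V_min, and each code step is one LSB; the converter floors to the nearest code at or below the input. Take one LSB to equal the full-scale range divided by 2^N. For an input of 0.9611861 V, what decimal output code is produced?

Range = 1.41 − (-1.41) = 2.82 V. LSB = 2.82 V / 2^14 ≈ 172.1 µV.
code = ⌊(V_in − V_min)/LSB⌋ = ⌊(V_in − V_min) × 2^14 / range⌋
     = ⌊(0.9611861 − (-1.41)) × 16384 / 2.82⌋ = ⌊2.3711861 × 16384/2.82⌋
     = ⌊13776.423⌋ = 13776.

13776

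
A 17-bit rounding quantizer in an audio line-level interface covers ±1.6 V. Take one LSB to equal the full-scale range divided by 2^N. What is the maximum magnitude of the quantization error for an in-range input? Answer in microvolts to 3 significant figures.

Full-scale range = 1.6 V − (-1.6 V) = 3.2 V.
Step size = 3.2/131072 V = 24.414 µV.
Worst-case error for round-to-nearest is half an LSB: 12.2 µV.

12.2 µV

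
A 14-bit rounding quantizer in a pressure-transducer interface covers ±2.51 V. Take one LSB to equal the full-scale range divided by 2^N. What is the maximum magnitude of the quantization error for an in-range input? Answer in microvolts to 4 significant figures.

Range = 2.51 − (-2.51) = 5.02 V.
LSB = 5.02 V / 2^14 = 306.396 µV.
A rounding quantizer has |error| ≤ LSB/2 = 153.2 µV.

153.2 µV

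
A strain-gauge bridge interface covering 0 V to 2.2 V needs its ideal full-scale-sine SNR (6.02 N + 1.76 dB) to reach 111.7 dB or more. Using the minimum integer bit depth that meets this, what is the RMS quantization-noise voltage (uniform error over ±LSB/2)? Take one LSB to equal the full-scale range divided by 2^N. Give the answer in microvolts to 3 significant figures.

1.21 µV

Range is 2.2 V.
Required N = ⌈(111.7 − 1.76)/6.02⌉ = ⌈18.262⌉ = 19.
LSB = 2.2 V / 2^19 = 4.1962 µV.
RMS noise = LSB/√12 = 1.21 µV.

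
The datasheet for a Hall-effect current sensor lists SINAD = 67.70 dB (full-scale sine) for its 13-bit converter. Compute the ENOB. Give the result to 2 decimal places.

(67.70 − 1.76) / 6.02 = 65.94/6.02 = 10.9535 effective bits.

10.95 bits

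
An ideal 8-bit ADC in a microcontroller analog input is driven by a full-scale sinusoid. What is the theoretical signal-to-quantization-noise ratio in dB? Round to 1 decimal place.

49.9 dB

SNR = 6.02·8 + 1.76 = 49.92 dB.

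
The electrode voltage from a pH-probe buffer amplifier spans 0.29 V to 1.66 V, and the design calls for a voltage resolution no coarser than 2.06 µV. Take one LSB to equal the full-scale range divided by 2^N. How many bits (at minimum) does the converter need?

20 bits

Full-scale range = 1.66 V − (0.29 V) = 1.37 V.
Levels needed ≥ 1.37/2.06 µV = 665000. 2^20 = 1048576 suffices, so N_min = 20.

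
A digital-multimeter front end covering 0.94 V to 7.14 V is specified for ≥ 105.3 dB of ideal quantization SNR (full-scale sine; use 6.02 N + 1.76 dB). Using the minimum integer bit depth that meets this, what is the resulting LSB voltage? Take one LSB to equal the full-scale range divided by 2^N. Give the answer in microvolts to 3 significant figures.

23.7 µV

The full-scale span is 7.14 − (0.94) = 6.2 V.
Required N = ⌈(105.3 − 1.76)/6.02⌉ = ⌈17.199⌉ = 18.
LSB = 6.2 V / 2^18 = 23.7 µV.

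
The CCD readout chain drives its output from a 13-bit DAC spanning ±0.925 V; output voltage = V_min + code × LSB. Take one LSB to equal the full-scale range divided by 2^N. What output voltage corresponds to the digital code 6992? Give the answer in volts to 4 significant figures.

The full-scale span is 0.925 − (-0.925) = 1.85 V. LSB = 1.85 V / 2^13.
Output = V_min + (6992/8192) × range = -0.925 + 0.853516 × 1.85 V
      = -0.925 + 1.57900 = 0.654004 V.

0.6540 V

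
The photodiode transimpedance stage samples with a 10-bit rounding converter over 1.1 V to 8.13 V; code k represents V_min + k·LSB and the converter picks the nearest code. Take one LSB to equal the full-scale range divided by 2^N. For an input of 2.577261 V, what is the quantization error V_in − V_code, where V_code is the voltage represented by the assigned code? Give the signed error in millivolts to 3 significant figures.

Range = 8.13 − (1.1) = 7.03 V. LSB = 7.03 V / 2^10 ≈ 6.865 mV.
(2.577261 − (1.1)) / LSB = 1.477261 × 1024/7.03 = 215.1800. Nearest integer: k = 215.
Reconstructed level: 1.1 + 215 × 7.03/1024 V = 2.576025391 V.
V_in − V_code = 2.577261 − (2.576025391) = +1.24 mV.

+1.24 mV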